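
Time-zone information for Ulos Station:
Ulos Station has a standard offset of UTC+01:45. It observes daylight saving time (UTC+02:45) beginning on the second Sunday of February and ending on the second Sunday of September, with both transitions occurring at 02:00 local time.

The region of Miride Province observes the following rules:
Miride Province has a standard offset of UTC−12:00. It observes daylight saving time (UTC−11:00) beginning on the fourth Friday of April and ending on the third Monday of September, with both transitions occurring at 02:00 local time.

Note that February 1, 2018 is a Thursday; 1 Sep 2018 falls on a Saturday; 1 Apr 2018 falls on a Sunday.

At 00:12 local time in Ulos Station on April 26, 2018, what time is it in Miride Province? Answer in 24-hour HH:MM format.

1 February 2018 is a Thursday, so the first Sunday is February 4 and the second is February 11.
1 September 2018 is a Saturday, so the first Sunday is September 2 and the second is September 9.
April 26, 2018 falls between 11 February and 9 September, so daylight saving is in effect and Ulos Station is at UTC+02:45.
00:12 Ulos Station − 2h45m = 21:27 UTC (rolling into the previous day, 25 April 2018).
1 April 2018 is a Sunday, so the first Friday is April 6 and the fourth is April 27.
1 September 2018 is a Saturday, so the first Monday is September 3 and the third is September 17.
At the standard offset (UTC−12:00), 21:27 UTC − 12h = 09:27 Miride Province standard time.
The standard-time date in Miride Province, April 25, 2018, does not fall between 27 April and 17 September, so daylight saving is not in effect and Miride Province is at UTC−12:00.
21:27 UTC − 12h = 09:27 Miride Province.

09:27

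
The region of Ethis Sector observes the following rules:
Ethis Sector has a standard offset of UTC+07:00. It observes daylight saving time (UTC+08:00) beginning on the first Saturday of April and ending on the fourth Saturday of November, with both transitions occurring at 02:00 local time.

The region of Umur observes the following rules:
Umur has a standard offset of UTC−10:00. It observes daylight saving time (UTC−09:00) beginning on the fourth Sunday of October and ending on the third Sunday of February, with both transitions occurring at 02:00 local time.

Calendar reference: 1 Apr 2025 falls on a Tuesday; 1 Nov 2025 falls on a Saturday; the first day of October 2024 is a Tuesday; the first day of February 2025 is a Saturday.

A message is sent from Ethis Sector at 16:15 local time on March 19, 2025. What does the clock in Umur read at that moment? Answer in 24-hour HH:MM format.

1 April 2025 is a Tuesday, so the first Saturday is April 5.
1 November 2025 is a Saturday, so the first Saturday is November 1 and the fourth is November 22.
Daylight saving runs 5 April – 22 November; March 19, 2025 is outside that window, so Ethis Sector is on standard time at UTC+07:00.
16:15 Ethis Sector − 7h = 09:15 UTC.
1 October 2024 is a Tuesday, so the first Sunday is October 6 and the fourth is October 27.
1 February 2025 is a Saturday, so the first Sunday is February 2 and the third is February 16.
At the standard offset (UTC−10:00), 09:15 UTC − 10h = 23:15 Umur standard time (rolling into the previous day, 18 March 2025).
Daylight saving runs 27 October 2024 – 16 February 2025; the standard-time date in Umur, March 18, 2025, is outside that window, so Umur is on standard time at UTC−10:00.
09:15 UTC − 10h = 23:15 Umur (rolling into the previous day, 18 March 2025).

23:15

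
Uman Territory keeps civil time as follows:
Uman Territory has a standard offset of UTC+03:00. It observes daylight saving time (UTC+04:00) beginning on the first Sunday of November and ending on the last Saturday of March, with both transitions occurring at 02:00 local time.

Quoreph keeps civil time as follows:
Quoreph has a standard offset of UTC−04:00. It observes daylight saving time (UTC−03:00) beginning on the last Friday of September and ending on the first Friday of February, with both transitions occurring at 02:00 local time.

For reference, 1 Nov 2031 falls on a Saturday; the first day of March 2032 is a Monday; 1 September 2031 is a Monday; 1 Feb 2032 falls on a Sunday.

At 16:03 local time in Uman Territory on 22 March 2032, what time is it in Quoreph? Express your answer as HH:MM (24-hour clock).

08:03

1 November 2031 is a Saturday, so the first Sunday is November 2.
1 March 2032 is a Monday, so Saturdays fall on 6, 13, 20, 27; the last is March 27.
22 March 2032 lies within the daylight-saving period (2 November 2031 – 27 March 2032), so Uman Territory is on daylight time, UTC+04:00.
16:03 Uman Territory − 4h = 12:03 UTC.
1 September 2031 is a Monday, so Fridays fall on 5, 12, 19, 26; the last is September 26.
1 February 2032 is a Sunday, so the first Friday is February 6.
At the standard offset (UTC−04:00), 12:03 UTC − 4h = 08:03 Quoreph standard time.
Daylight saving runs 26 September 2031 – 6 February 2032; the standard-time date in Quoreph, 22 March 2032, is outside that window, so Quoreph is on standard time at UTC−04:00.
12:03 UTC − 4h = 08:03 Quoreph.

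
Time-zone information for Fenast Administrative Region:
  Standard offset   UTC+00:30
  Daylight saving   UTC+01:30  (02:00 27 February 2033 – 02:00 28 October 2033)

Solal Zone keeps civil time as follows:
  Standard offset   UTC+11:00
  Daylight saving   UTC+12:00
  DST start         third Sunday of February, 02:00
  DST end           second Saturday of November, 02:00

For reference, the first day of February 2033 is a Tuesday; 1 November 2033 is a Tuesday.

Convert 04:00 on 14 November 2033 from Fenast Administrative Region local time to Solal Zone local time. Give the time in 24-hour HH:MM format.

14 November 2033 is outside the daylight-saving period (27 February – 28 October), so Fenast Administrative Region is on standard time, UTC+00:30.
04:00 Fenast Administrative Region − 0h30m = 03:30 UTC.
1 February 2033 is a Tuesday, so the first Sunday is February 6 and the third is February 20.
1 November 2033 is a Tuesday, so the first Saturday is November 5 and the second is November 12.
At the standard offset (UTC+11:00), 03:30 UTC + 11h = 14:30 Solal Zone standard time.
The standard-time date in Solal Zone, 14 November 2033, does not fall between 20 February and 12 November, so daylight saving is not in effect and Solal Zone is at UTC+11:00.
03:30 UTC + 11h = 14:30 Solal Zone.

14:30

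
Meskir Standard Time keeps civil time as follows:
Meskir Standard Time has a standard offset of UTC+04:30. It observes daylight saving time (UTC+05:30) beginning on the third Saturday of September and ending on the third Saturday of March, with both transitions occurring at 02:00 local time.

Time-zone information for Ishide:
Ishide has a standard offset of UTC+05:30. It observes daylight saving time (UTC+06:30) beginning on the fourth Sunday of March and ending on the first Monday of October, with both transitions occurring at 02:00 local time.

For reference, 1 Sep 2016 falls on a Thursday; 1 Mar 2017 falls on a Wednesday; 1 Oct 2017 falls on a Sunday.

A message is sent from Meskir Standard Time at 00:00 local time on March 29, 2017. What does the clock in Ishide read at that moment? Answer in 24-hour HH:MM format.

1 September 2016 is a Thursday, so the first Saturday is September 3 and the third is September 17.
1 March 2017 is a Wednesday, so the first Saturday is March 4 and the third is March 18.
March 29, 2017 is outside the daylight-saving period (17 September 2016 – 18 March 2017), so Meskir Standard Time is on standard time, UTC+04:30.
00:00 Meskir Standard Time − 4h30m = 19:30 UTC (rolling into the previous day, 28 March 2017).
1 March 2017 is a Wednesday, so the first Sunday is March 5 and the fourth is March 26.
1 October 2017 is a Sunday, so the first Monday is October 2.
At the standard offset (UTC+05:30), 19:30 UTC + 5h30m = 01:00 Ishide standard time (rolling into the next day, 29 March 2017).
The standard-time date in Ishide, March 29, 2017, lies within the daylight-saving period (26 March – 2 October), so Ishide is on daylight time, UTC+06:30.
19:30 UTC + 6h30m = 02:00 Ishide (rolling into the next day, 29 March 2017).

02:00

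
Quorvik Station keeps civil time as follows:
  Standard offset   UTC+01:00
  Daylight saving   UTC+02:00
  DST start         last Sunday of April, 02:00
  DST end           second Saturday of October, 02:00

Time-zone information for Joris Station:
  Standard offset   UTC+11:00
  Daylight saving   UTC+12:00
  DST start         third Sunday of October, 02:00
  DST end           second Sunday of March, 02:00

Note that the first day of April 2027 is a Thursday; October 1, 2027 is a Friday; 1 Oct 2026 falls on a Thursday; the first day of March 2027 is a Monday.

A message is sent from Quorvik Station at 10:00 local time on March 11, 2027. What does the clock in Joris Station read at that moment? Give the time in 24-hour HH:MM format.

1 April 2027 is a Thursday, so Sundays fall on 4, 11, 18, 25; the last is April 25.
1 October 2027 is a Friday, so the first Saturday is October 2 and the second is October 9.
March 11, 2027 is outside the daylight-saving period (25 April – 9 October), so Quorvik Station is on standard time, UTC+01:00.
10:00 Quorvik Station − 1h = 09:00 UTC.
1 October 2026 is a Thursday, so the first Sunday is October 4 and the third is October 18.
1 March 2027 is a Monday, so the first Sunday is March 7 and the second is March 14.
At the standard offset (UTC+11:00), 09:00 UTC + 11h = 20:00 Joris Station standard time.
The standard-time date in Joris Station, March 11, 2027, falls between 18 October 2026 and 14 March 2027, so daylight saving is in effect and Joris Station is at UTC+12:00.
09:00 UTC + 12h = 21:00 Joris Station.

21:00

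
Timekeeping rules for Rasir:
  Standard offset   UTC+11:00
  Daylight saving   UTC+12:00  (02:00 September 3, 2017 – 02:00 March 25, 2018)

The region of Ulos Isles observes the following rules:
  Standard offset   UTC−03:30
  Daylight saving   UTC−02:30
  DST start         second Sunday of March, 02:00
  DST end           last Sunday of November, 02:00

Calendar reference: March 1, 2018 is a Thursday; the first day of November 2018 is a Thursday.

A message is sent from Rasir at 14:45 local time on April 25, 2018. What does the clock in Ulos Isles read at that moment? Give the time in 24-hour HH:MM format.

01:15

April 25, 2018 does not fall between 3 September 2017 and 25 March 2018, so daylight saving is not in effect and Rasir is at UTC+11:00.
14:45 Rasir − 11h = 03:45 UTC.
1 March 2018 is a Thursday, so the first Sunday is March 4 and the second is March 11.
1 November 2018 is a Thursday, so Sundays fall on 4, 11, 18, 25; the last is November 25.
At the standard offset (UTC−03:30), 03:45 UTC − 3h30m = 00:15 Ulos Isles standard time.
Daylight saving runs 11 March – 25 November; the standard-time date in Ulos Isles, April 25, 2018, is inside that window, so Ulos Isles is at UTC−02:30.
03:45 UTC − 2h30m = 01:15 Ulos Isles.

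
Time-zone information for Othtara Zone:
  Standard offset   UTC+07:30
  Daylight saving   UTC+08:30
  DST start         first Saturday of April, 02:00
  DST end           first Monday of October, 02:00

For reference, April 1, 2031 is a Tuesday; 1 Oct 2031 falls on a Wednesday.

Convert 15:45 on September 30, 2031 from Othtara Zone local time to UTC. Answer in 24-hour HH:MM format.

1 April 2031 is a Tuesday, so the first Saturday is April 5.
1 October 2031 is a Wednesday, so the first Monday is October 6.
September 30, 2031 lies within the daylight-saving period (5 April – 6 October), so Othtara Zone is on daylight time, UTC+08:30.
15:45 local − 8h30m = 07:15 UTC.

07:15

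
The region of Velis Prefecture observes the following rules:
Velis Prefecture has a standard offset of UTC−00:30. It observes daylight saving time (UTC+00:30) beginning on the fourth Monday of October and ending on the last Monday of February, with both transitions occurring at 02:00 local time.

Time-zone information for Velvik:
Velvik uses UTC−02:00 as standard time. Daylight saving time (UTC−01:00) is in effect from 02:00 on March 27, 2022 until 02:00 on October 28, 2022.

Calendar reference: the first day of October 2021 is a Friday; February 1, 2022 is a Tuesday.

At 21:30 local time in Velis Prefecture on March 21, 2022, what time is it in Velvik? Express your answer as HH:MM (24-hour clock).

20:00

1 October 2021 is a Friday, so the first Monday is October 4 and the fourth is October 25.
1 February 2022 is a Tuesday, so Mondays fall on 7, 14, 21, 28; the last is February 28.
Daylight saving runs 25 October 2021 – 28 February 2022; March 21, 2022 is outside that window, so Velis Prefecture is on standard time at UTC−00:30.
21:30 Velis Prefecture + 0h30m = 22:00 UTC.
At the standard offset (UTC−02:00), 22:00 UTC − 2h = 20:00 Velvik standard time.
Daylight saving runs 27 March – 28 October; the standard-time date in Velvik, March 21, 2022, is outside that window, so Velvik is on standard time at UTC−02:00.
22:00 UTC − 2h = 20:00 Velvik.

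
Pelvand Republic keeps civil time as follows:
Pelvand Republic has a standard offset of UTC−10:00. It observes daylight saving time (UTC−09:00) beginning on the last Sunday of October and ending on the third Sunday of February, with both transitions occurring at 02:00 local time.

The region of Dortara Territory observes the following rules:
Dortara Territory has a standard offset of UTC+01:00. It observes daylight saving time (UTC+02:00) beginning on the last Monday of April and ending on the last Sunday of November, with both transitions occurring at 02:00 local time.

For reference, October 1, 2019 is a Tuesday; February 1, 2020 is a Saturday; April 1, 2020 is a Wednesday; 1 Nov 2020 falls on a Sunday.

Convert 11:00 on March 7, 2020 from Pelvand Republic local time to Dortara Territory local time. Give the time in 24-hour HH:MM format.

1 October 2019 is a Tuesday, so Sundays fall on 6, 13, 20, 27; the last is October 27.
1 February 2020 is a Saturday, so the first Sunday is February 2 and the third is February 16.
Daylight saving runs 27 October 2019 – 16 February 2020; March 7, 2020 is outside that window, so Pelvand Republic is on standard time at UTC−10:00.
11:00 Pelvand Republic + 10h = 21:00 UTC.
1 April 2020 is a Wednesday, so Mondays fall on 6, 13, 20, 27; the last is April 27.
1 November 2020 is a Sunday, so Sundays fall on 1, 8, 15, 22, 29; the last is November 29.
At the standard offset (UTC+01:00), 21:00 UTC + 1h = 22:00 Dortara Territory standard time.
The standard-time date in Dortara Territory, March 7, 2020, is outside the daylight-saving period (27 April – 29 November), so Dortara Territory is on standard time, UTC+01:00.
21:00 UTC + 1h = 22:00 Dortara Territory.

22:00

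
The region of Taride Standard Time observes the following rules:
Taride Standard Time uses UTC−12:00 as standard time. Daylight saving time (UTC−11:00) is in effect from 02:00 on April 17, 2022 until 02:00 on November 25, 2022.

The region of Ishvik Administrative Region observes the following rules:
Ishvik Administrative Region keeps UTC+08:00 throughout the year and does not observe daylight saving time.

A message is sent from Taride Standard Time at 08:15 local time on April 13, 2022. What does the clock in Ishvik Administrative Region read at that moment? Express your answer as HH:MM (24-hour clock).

April 13, 2022 is outside the daylight-saving period (17 April – 25 November), so Taride Standard Time is on standard time, UTC−12:00.
08:15 Taride Standard Time + 12h = 20:15 UTC.
Ishvik Administrative Region stays on UTC+08:00 all year.
20:15 UTC + 8h = 04:15 Ishvik Administrative Region (rolling into the next day, 14 April 2022).

04:15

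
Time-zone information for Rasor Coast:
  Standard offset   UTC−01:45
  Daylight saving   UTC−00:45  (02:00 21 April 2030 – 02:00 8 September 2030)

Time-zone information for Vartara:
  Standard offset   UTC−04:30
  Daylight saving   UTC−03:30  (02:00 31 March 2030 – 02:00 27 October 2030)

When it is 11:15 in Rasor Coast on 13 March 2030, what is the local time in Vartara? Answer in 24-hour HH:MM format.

08:30

13 March 2030 is outside the daylight-saving period (21 April – 8 September), so Rasor Coast is on standard time, UTC−01:45.
11:15 Rasor Coast + 1h45m = 13:00 UTC.
At the standard offset (UTC−04:30), 13:00 UTC − 4h30m = 08:30 Vartara standard time.
The standard-time date in Vartara, 13 March 2030, is outside the daylight-saving period (31 March – 27 October), so Vartara is on standard time, UTC−04:30.
13:00 UTC − 4h30m = 08:30 Vartara.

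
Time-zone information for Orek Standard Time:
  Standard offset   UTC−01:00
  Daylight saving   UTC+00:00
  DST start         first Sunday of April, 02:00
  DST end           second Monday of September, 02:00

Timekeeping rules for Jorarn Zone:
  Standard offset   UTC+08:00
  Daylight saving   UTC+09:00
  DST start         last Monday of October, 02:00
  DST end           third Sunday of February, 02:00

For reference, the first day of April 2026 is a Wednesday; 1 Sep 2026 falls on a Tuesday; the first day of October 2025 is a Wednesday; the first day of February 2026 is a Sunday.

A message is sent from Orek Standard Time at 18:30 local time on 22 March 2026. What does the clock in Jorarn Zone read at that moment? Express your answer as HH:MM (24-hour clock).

1 April 2026 is a Wednesday, so the first Sunday is April 5.
1 September 2026 is a Tuesday, so the first Monday is September 7 and the second is September 14.
Daylight saving runs 5 April – 14 September; 22 March 2026 is outside that window, so Orek Standard Time is on standard time at UTC−01:00.
18:30 Orek Standard Time + 1h = 19:30 UTC.
1 October 2025 is a Wednesday, so Mondays fall on 6, 13, 20, 27; the last is October 27.
1 February 2026 is a Sunday, so the first Sunday is February 1 and the third is February 15.
At the standard offset (UTC+08:00), 19:30 UTC + 8h = 03:30 Jorarn Zone standard time (rolling into the next day, 23 March 2026).
The standard-time date in Jorarn Zone, 23 March 2026, is outside the daylight-saving period (27 October 2025 – 15 February 2026), so Jorarn Zone is on standard time, UTC+08:00.
19:30 UTC + 8h = 03:30 Jorarn Zone (rolling into the next day, 23 March 2026).

03:30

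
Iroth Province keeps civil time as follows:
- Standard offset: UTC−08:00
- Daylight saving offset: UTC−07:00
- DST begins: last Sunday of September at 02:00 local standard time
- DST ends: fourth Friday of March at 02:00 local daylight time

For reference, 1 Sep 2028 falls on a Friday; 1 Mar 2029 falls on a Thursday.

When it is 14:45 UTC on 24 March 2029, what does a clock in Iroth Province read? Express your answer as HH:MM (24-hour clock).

1 September 2028 is a Friday, so Sundays fall on 3, 10, 17, 24; the last is September 24.
1 March 2029 is a Thursday, so the first Friday is March 2 and the fourth is March 23.
At the standard offset (UTC−08:00), 14:45 UTC − 8h = 06:45 Iroth Province standard time.
The standard-time date in Iroth Province, 24 March 2029, is outside the daylight-saving period (24 September 2028 – 23 March 2029), so Iroth Province is on standard time, UTC−08:00.
14:45 UTC − 8h = 06:45 local.

06:45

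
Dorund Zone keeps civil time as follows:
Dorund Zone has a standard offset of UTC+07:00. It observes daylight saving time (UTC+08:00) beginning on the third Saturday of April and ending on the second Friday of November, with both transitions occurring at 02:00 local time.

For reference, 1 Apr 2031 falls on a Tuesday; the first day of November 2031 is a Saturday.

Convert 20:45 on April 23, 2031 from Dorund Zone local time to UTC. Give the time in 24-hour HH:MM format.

1 April 2031 is a Tuesday, so the first Saturday is April 5 and the third is April 19.
1 November 2031 is a Saturday, so the first Friday is November 7 and the second is November 14.
April 23, 2031 lies within the daylight-saving period (19 April – 14 November), so Dorund Zone is on daylight time, UTC+08:00.
20:45 local − 8h = 12:45 UTC.

12:45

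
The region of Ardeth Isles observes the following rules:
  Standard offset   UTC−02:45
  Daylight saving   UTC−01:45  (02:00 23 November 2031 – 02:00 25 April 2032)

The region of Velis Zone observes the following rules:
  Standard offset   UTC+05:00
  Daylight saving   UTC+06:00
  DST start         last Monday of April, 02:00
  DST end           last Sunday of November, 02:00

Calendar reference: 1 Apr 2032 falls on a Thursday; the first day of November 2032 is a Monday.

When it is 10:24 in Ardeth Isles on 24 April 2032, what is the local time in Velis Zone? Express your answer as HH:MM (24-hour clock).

Daylight saving runs 23 November 2031 – 25 April 2032; 24 April 2032 is inside that window, so Ardeth Isles is at UTC−01:45.
10:24 Ardeth Isles + 1h45m = 12:09 UTC.
1 April 2032 is a Thursday, so Mondays fall on 5, 12, 19, 26; the last is April 26.
1 November 2032 is a Monday, so Sundays fall on 7, 14, 21, 28; the last is November 28.
At the standard offset (UTC+05:00), 12:09 UTC + 5h = 17:09 Velis Zone standard time.
The standard-time date in Velis Zone, 24 April 2032, is outside the daylight-saving period (26 April – 28 November), so Velis Zone is on standard time, UTC+05:00.
12:09 UTC + 5h = 17:09 Velis Zone.

17:09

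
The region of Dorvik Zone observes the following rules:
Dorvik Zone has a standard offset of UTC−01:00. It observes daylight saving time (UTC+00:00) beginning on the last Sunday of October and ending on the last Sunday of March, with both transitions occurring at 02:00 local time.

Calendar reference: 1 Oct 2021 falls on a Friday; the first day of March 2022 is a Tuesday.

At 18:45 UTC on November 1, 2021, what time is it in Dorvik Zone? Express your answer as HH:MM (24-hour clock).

1 October 2021 is a Friday, so Sundays fall on 3, 10, 17, 24, 31; the last is October 31.
1 March 2022 is a Tuesday, so Sundays fall on 6, 13, 20, 27; the last is March 27.
At the standard offset (UTC−01:00), 18:45 UTC − 1h = 17:45 Dorvik Zone standard time.
The standard-time date in Dorvik Zone, November 1, 2021, falls between 31 October 2021 and 27 March 2022, so daylight saving is in effect and Dorvik Zone is at UTC+00:00.
18:45 UTC + 0h = 18:45 local.

18:45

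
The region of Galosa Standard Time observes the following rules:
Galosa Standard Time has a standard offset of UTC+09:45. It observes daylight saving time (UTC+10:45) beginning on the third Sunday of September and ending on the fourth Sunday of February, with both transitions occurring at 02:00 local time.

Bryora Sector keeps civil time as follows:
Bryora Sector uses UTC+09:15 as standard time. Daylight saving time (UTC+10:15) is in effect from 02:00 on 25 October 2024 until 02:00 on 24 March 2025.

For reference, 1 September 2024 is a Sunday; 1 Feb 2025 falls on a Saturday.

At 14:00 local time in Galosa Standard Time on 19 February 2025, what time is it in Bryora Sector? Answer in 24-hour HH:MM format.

1 September 2024 is a Sunday, so the first Sunday is September 1 and the third is September 15.
1 February 2025 is a Saturday, so the first Sunday is February 2 and the fourth is February 23.
19 February 2025 falls between 15 September 2024 and 23 February 2025, so daylight saving is in effect and Galosa Standard Time is at UTC+10:45.
14:00 Galosa Standard Time − 10h45m = 03:15 UTC.
At the standard offset (UTC+09:15), 03:15 UTC + 9h15m = 12:30 Bryora Sector standard time.
The standard-time date in Bryora Sector, 19 February 2025, lies within the daylight-saving period (25 October 2024 – 24 March 2025), so Bryora Sector is on daylight time, UTC+10:15.
03:15 UTC + 10h15m = 13:30 Bryora Sector.

13:30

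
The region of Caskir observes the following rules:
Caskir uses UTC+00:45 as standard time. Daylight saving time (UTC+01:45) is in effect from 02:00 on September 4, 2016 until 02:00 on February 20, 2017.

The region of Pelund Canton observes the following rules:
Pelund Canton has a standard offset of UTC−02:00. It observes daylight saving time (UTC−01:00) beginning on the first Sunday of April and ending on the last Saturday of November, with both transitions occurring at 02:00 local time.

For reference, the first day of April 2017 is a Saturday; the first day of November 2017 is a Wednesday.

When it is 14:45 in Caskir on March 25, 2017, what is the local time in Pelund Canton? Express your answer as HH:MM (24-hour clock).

12:00

March 25, 2017 is outside the daylight-saving period (4 September 2016 – 20 February 2017), so Caskir is on standard time, UTC+00:45.
14:45 Caskir − 0h45m = 14:00 UTC.
1 April 2017 is a Saturday, so the first Sunday is April 2.
1 November 2017 is a Wednesday, so Saturdays fall on 4, 11, 18, 25; the last is November 25.
At the standard offset (UTC−02:00), 14:00 UTC − 2h = 12:00 Pelund Canton standard time.
Daylight saving runs 2 April – 25 November; the standard-time date in Pelund Canton, March 25, 2017, is outside that window, so Pelund Canton is on standard time at UTC−02:00.
14:00 UTC − 2h = 12:00 Pelund Canton.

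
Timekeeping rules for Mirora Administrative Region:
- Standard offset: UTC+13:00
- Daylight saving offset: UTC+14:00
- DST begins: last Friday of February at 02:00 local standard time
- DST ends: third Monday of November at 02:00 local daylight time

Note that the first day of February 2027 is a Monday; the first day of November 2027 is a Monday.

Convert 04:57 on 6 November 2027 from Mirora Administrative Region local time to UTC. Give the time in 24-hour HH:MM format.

1 February 2027 is a Monday, so Fridays fall on 5, 12, 19, 26; the last is February 26.
1 November 2027 is a Monday, so the first Monday is November 1 and the third is November 15.
6 November 2027 falls between 26 February and 15 November, so daylight saving is in effect and Mirora Administrative Region is at UTC+14:00.
04:57 local − 14h = 14:57 UTC (rolling into the previous day, 5 November 2027).

14:57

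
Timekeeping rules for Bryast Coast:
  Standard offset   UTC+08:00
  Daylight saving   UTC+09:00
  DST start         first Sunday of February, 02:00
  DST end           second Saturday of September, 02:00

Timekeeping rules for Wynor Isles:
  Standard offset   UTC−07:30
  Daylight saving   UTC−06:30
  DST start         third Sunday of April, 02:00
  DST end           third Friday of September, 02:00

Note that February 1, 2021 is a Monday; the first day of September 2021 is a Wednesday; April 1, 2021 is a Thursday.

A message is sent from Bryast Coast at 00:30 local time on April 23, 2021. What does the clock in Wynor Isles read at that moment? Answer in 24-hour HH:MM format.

09:00

1 February 2021 is a Monday, so the first Sunday is February 7.
1 September 2021 is a Wednesday, so the first Saturday is September 4 and the second is September 11.
April 23, 2021 falls between 7 February and 11 September, so daylight saving is in effect and Bryast Coast is at UTC+09:00.
00:30 Bryast Coast − 9h = 15:30 UTC (rolling into the previous day, 22 April 2021).
1 April 2021 is a Thursday, so the first Sunday is April 4 and the third is April 18.
1 September 2021 is a Wednesday, so the first Friday is September 3 and the third is September 17.
At the standard offset (UTC−07:30), 15:30 UTC − 7h30m = 08:00 Wynor Isles standard time.
Daylight saving runs 18 April – 17 September; the standard-time date in Wynor Isles, April 22, 2021, is inside that window, so Wynor Isles is at UTC−06:30.
15:30 UTC − 6h30m = 09:00 Wynor Isles.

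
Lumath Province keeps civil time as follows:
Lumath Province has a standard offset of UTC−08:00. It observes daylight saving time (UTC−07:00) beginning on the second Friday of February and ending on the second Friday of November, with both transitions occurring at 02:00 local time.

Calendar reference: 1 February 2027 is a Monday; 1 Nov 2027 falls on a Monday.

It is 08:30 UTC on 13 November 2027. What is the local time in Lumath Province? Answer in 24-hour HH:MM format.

1 February 2027 is a Monday, so the first Friday is February 5 and the second is February 12.
1 November 2027 is a Monday, so the first Friday is November 5 and the second is November 12.
At the standard offset (UTC−08:00), 08:30 UTC − 8h = 00:30 Lumath Province standard time.
The standard-time date in Lumath Province, 13 November 2027, is outside the daylight-saving period (12 February – 12 November), so Lumath Province is on standard time, UTC−08:00.
08:30 UTC − 8h = 00:30 local.

00:30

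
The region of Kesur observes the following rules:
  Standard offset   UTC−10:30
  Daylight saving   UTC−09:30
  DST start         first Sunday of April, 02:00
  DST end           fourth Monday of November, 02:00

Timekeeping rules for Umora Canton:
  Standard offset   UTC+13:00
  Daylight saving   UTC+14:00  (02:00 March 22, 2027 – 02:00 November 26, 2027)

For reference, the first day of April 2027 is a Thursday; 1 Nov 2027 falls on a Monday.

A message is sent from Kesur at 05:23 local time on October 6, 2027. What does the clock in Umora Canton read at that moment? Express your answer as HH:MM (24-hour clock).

04:53

1 April 2027 is a Thursday, so the first Sunday is April 4.
1 November 2027 is a Monday, so the first Monday is November 1 and the fourth is November 22.
October 6, 2027 falls between 4 April and 22 November, so daylight saving is in effect and Kesur is at UTC−09:30.
05:23 Kesur + 9h30m = 14:53 UTC.
At the standard offset (UTC+13:00), 14:53 UTC + 13h = 03:53 Umora Canton standard time (rolling into the next day, 7 October 2027).
The standard-time date in Umora Canton, October 7, 2027, lies within the daylight-saving period (22 March – 26 November), so Umora Canton is on daylight time, UTC+14:00.
14:53 UTC + 14h = 04:53 Umora Canton (rolling into the next day, 7 October 2027).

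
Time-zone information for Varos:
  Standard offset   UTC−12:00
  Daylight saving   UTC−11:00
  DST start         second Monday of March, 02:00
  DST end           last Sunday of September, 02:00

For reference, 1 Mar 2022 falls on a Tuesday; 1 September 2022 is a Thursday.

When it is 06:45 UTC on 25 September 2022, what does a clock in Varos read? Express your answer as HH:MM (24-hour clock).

19:45

1 March 2022 is a Tuesday, so the first Monday is March 7 and the second is March 14.
1 September 2022 is a Thursday, so Sundays fall on 4, 11, 18, 25; the last is September 25.
At the standard offset (UTC−12:00), 06:45 UTC − 12h = 18:45 Varos standard time (rolling into the previous day, 24 September 2022).
Daylight saving runs 14 March – 25 September; the standard-time date in Varos, 24 September 2022, is inside that window, so Varos is at UTC−11:00.
06:45 UTC − 11h = 19:45 local (rolling into the previous day, 24 September 2022).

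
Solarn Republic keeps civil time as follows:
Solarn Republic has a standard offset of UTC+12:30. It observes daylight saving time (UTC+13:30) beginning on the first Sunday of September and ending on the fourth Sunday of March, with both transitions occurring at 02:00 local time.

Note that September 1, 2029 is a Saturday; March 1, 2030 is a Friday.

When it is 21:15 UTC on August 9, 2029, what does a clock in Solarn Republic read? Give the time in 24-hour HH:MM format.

09:45

1 September 2029 is a Saturday, so the first Sunday is September 2.
1 March 2030 is a Friday, so the first Sunday is March 3 and the fourth is March 24.
At the standard offset (UTC+12:30), 21:15 UTC + 12h30m = 09:45 Solarn Republic standard time (rolling into the next day, 10 August 2029).
The standard-time date in Solarn Republic, August 10, 2029, does not fall between 2 September 2029 and 24 March 2030, so daylight saving is not in effect and Solarn Republic is at UTC+12:30.
21:15 UTC + 12h30m = 09:45 local (rolling into the next day, 10 August 2029).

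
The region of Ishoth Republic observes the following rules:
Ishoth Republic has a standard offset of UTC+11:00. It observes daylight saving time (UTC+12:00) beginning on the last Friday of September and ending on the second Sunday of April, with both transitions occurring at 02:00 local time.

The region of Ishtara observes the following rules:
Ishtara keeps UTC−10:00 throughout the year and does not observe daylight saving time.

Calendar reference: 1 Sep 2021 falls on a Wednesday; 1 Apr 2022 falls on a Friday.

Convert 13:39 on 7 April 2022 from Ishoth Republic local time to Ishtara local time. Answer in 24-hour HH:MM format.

1 September 2021 is a Wednesday, so Fridays fall on 3, 10, 17, 24; the last is September 24.
1 April 2022 is a Friday, so the first Sunday is April 3 and the second is April 10.
7 April 2022 falls between 24 September 2021 and 10 April 2022, so daylight saving is in effect and Ishoth Republic is at UTC+12:00.
13:39 Ishoth Republic − 12h = 01:39 UTC.
Ishtara has no daylight saving, so its offset is UTC−10:00 year-round.
01:39 UTC − 10h = 15:39 Ishtara (rolling into the previous day, 6 April 2022).

15:39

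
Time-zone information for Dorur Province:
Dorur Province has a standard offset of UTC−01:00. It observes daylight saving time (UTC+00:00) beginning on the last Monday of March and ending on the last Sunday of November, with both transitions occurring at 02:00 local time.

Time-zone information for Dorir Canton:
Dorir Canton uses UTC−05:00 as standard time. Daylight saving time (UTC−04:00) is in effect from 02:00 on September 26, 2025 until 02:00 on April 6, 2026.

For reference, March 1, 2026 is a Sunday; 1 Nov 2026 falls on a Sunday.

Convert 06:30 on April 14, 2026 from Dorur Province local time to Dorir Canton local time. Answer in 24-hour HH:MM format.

01:30

1 March 2026 is a Sunday, so Mondays fall on 2, 9, 16, 23, 30; the last is March 30.
1 November 2026 is a Sunday, so Sundays fall on 1, 8, 15, 22, 29; the last is November 29.
April 14, 2026 falls between 30 March and 29 November, so daylight saving is in effect and Dorur Province is at UTC+00:00.
06:30 Dorur Province − 0h = 06:30 UTC.
At the standard offset (UTC−05:00), 06:30 UTC − 5h = 01:30 Dorir Canton standard time.
The standard-time date in Dorir Canton, April 14, 2026, does not fall between 26 September 2025 and 6 April 2026, so daylight saving is not in effect and Dorir Canton is at UTC−05:00.
06:30 UTC − 5h = 01:30 Dorir Canton.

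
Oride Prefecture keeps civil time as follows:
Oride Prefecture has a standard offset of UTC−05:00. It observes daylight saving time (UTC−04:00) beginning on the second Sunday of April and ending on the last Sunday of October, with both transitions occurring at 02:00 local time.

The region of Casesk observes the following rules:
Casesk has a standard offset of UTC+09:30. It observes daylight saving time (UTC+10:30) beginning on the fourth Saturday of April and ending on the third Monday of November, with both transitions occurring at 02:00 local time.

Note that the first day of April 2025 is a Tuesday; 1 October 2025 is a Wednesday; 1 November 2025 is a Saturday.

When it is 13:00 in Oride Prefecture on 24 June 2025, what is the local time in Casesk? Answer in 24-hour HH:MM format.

03:30

1 April 2025 is a Tuesday, so the first Sunday is April 6 and the second is April 13.
1 October 2025 is a Wednesday, so Sundays fall on 5, 12, 19, 26; the last is October 26.
24 June 2025 lies within the daylight-saving period (13 April – 26 October), so Oride Prefecture is on daylight time, UTC−04:00.
13:00 Oride Prefecture + 4h = 17:00 UTC.
1 April 2025 is a Tuesday, so the first Saturday is April 5 and the fourth is April 26.
1 November 2025 is a Saturday, so the first Monday is November 3 and the third is November 17.
At the standard offset (UTC+09:30), 17:00 UTC + 9h30m = 02:30 Casesk standard time (rolling into the next day, 25 June 2025).
The standard-time date in Casesk, 25 June 2025, falls between 26 April and 17 November, so daylight saving is in effect and Casesk is at UTC+10:30.
17:00 UTC + 10h30m = 03:30 Casesk (rolling into the next day, 25 June 2025).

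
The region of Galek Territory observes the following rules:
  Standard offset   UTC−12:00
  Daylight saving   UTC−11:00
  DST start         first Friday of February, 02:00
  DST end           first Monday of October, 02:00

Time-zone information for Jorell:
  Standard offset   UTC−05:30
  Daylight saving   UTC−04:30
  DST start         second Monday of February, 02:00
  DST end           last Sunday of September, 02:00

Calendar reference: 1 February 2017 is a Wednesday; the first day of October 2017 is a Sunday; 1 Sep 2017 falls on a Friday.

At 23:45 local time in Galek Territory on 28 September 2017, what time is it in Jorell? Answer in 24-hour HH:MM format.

05:15

1 February 2017 is a Wednesday, so the first Friday is February 3.
1 October 2017 is a Sunday, so the first Monday is October 2.
28 September 2017 lies within the daylight-saving period (3 February – 2 October), so Galek Territory is on daylight time, UTC−11:00.
23:45 Galek Territory + 11h = 10:45 UTC (rolling into the next day, 29 September 2017).
1 February 2017 is a Wednesday, so the first Monday is February 6 and the second is February 13.
1 September 2017 is a Friday, so Sundays fall on 3, 10, 17, 24; the last is September 24.
At the standard offset (UTC−05:30), 10:45 UTC − 5h30m = 05:15 Jorell standard time.
Daylight saving runs 13 February – 24 September; the standard-time date in Jorell, 29 September 2017, is outside that window, so Jorell is on standard time at UTC−05:30.
10:45 UTC − 5h30m = 05:15 Jorell.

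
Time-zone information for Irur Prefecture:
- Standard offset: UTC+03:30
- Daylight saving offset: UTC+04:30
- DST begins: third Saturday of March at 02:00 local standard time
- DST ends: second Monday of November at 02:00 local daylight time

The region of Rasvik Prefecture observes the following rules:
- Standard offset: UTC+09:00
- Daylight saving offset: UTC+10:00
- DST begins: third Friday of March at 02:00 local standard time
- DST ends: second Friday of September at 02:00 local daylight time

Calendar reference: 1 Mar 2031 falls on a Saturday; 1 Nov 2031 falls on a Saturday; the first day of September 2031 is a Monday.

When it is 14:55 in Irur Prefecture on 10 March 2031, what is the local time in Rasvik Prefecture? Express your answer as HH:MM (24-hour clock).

1 March 2031 is a Saturday, so the first Saturday is March 1 and the third is March 15.
1 November 2031 is a Saturday, so the first Monday is November 3 and the second is November 10.
Daylight saving runs 15 March – 10 November; 10 March 2031 is outside that window, so Irur Prefecture is on standard time at UTC+03:30.
14:55 Irur Prefecture − 3h30m = 11:25 UTC.
1 March 2031 is a Saturday, so the first Friday is March 7 and the third is March 21.
1 September 2031 is a Monday, so the first Friday is September 5 and the second is September 12.
At the standard offset (UTC+09:00), 11:25 UTC + 9h = 20:25 Rasvik Prefecture standard time.
The standard-time date in Rasvik Prefecture, 10 March 2031, is outside the daylight-saving period (21 March – 12 September), so Rasvik Prefecture is on standard time, UTC+09:00.
11:25 UTC + 9h = 20:25 Rasvik Prefecture.

20:25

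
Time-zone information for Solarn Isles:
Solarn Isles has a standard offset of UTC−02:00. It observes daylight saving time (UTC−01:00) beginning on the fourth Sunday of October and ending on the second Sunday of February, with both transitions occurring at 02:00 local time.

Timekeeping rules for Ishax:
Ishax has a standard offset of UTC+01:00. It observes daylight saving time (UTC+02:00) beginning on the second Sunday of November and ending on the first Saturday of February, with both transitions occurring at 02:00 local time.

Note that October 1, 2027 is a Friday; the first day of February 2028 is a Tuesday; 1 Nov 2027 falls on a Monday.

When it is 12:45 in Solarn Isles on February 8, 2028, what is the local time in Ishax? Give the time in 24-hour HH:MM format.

14:45

1 October 2027 is a Friday, so the first Sunday is October 3 and the fourth is October 24.
1 February 2028 is a Tuesday, so the first Sunday is February 6 and the second is February 13.
Daylight saving runs 24 October 2027 – 13 February 2028; February 8, 2028 is inside that window, so Solarn Isles is at UTC−01:00.
12:45 Solarn Isles + 1h = 13:45 UTC.
1 November 2027 is a Monday, so the first Sunday is November 7 and the second is November 14.
1 February 2028 is a Tuesday, so the first Saturday is February 5.
At the standard offset (UTC+01:00), 13:45 UTC + 1h = 14:45 Ishax standard time.
The standard-time date in Ishax, February 8, 2028, does not fall between 14 November 2027 and 5 February 2028, so daylight saving is not in effect and Ishax is at UTC+01:00.
13:45 UTC + 1h = 14:45 Ishax.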